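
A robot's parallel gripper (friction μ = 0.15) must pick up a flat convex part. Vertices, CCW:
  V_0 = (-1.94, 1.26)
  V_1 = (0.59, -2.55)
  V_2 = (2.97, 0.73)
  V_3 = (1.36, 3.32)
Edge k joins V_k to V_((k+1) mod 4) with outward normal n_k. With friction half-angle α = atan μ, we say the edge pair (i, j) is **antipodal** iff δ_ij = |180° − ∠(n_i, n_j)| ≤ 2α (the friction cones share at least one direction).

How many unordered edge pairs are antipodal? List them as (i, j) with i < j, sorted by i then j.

count = 1; pairs: (0,2)

α = atan 0.15 = 8.53°;  2α = 17.06°
n_0 = (-0.8331, -0.5532)
n_1 = (+0.8094, -0.5873)
n_2 = (+0.8493, +0.5279)
n_3 = (-0.5295, +0.8483)
  (0,1): δ = 69.55°  ·
  (0,2): δ = 1.72°  ✓
  (0,3): δ = 88.39°  ·
  (1,2): δ = 112.17°  ·
  (1,3): δ = 22.06°  ·
  (2,3): δ = 89.89°  ·
antipodal pairs: 1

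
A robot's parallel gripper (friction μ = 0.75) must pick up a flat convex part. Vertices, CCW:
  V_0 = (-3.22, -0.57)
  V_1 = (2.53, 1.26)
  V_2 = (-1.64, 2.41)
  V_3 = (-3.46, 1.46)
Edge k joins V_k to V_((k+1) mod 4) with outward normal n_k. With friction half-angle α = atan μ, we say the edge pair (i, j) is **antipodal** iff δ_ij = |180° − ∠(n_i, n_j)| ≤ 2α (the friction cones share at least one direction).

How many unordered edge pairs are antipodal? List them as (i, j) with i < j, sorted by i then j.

α = atan 0.75 = 36.87°;  2α = 73.74°
n_0 = (+0.3033, -0.9529)
n_1 = (+0.2659, +0.9640)
n_2 = (-0.4627, +0.8865)
n_3 = (-0.9931, -0.1174)
  (0,1): δ = 33.07°  ✓
  (0,2): δ = 9.91°  ✓
  (0,3): δ = 79.09°  ·
  (1,2): δ = 137.02°  ·
  (1,3): δ = 67.84°  ✓
  (2,3): δ = 110.82°  ·
antipodal pairs: 3

count = 3; pairs: (0,1), (0,2), (1,3)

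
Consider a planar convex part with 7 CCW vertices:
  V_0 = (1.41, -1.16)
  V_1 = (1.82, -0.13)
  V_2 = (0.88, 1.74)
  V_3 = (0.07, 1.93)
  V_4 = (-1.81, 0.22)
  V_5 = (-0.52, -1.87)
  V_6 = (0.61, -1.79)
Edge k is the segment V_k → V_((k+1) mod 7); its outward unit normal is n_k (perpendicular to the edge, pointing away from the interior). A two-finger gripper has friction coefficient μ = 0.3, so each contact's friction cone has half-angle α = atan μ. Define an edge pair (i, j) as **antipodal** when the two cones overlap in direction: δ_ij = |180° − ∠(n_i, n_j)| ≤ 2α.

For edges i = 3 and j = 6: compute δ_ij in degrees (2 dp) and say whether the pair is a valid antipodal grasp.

α = atan 0.3 = 16.70°;  2α = 33.40°
edge 3: e_3 = (-1.88, -1.71);  n_3 = (-0.6729, +0.7398)
edge 6: e_6 = (+0.80, +0.63);  n_6 = (+0.6187, -0.7856)
∠(n_3, n_6) = 175.93°
δ = |180° − 175.93°| = 4.07°
4.07° ≤ 2α = 33.40°  →  valid

δ = 4.07°, valid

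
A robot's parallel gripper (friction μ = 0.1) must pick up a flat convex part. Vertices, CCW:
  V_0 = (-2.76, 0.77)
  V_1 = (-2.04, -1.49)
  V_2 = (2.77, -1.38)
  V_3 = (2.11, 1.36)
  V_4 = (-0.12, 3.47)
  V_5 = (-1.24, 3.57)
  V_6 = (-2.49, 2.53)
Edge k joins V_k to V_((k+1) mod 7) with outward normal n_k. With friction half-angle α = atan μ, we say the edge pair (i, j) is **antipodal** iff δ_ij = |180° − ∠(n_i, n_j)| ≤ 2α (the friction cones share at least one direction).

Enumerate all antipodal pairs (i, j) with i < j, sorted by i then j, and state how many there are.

α = atan 0.1 = 5.71°;  2α = 11.42°
n_0 = (-0.9528, -0.3036)
n_1 = (+0.0229, -0.9997)
n_2 = (+0.9722, +0.2342)
n_3 = (+0.6873, +0.7264)
n_4 = (+0.0889, +0.9960)
n_5 = (-0.6396, +0.7687)
n_6 = (-0.9884, +0.1516)
  (0,1): δ = 106.36°  ·
  (0,2): δ = 4.13°  ✓
  (0,3): δ = 28.91°  ·
  (0,4): δ = 67.23°  ·
  (0,5): δ = 112.09°  ·
  (0,6): δ = 153.61°  ·
  (1,2): δ = 77.77°  ·
  (1,3): δ = 44.73°  ·
  (1,4): δ = 6.41°  ✓
  (1,5): δ = 38.45°  ·
  (1,6): δ = 79.97°  ·
  (2,3): δ = 146.96°  ·
  (2,4): δ = 108.65°  ·
  (2,5): δ = 63.78°  ·
  (2,6): δ = 22.26°  ·
  (3,4): δ = 141.69°  ·
  (3,5): δ = 96.82°  ·
  (3,6): δ = 55.31°  ·
  (4,5): δ = 135.14°  ·
  (4,6): δ = 93.62°  ·
  (5,6): δ = 138.48°  ·
antipodal pairs: 2

count = 2; pairs: (0,2), (1,4)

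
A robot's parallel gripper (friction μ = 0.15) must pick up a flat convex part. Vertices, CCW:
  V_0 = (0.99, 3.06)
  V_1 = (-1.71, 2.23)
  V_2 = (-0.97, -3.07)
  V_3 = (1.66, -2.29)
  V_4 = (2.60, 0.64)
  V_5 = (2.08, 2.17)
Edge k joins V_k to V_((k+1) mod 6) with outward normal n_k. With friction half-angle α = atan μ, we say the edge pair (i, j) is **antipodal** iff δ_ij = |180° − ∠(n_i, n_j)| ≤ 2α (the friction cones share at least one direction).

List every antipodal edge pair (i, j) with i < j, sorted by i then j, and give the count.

count = 2; pairs: (0,2), (1,4)

α = atan 0.15 = 8.53°;  2α = 17.06°
n_0 = (-0.2938, +0.9559)
n_1 = (-0.9904, -0.1383)
n_2 = (+0.2843, -0.9587)
n_3 = (+0.9522, -0.3055)
n_4 = (+0.9468, +0.3218)
n_5 = (+0.6325, +0.7746)
  (0,1): δ = 99.14°  ·
  (0,2): δ = 0.57°  ✓
  (0,3): δ = 55.12°  ·
  (0,4): δ = 91.68°  ·
  (0,5): δ = 123.68°  ·
  (1,2): δ = 81.43°  ·
  (1,3): δ = 25.74°  ·
  (1,4): δ = 10.82°  ✓
  (1,5): δ = 42.82°  ·
  (2,3): δ = 124.31°  ·
  (2,4): δ = 87.75°  ·
  (2,5): δ = 55.75°  ·
  (3,4): δ = 143.44°  ·
  (3,5): δ = 111.44°  ·
  (4,5): δ = 148.00°  ·
antipodal pairs: 2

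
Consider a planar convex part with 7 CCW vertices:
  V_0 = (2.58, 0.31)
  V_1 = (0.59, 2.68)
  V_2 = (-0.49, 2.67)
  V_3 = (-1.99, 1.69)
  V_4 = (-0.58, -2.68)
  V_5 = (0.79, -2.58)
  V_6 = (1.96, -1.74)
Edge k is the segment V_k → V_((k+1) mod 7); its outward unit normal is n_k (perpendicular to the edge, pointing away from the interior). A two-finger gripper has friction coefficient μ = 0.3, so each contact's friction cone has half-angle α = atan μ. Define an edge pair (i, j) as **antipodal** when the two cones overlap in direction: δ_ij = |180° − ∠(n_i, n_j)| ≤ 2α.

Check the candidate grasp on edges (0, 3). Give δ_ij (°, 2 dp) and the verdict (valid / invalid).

δ = 22.14°, valid

α = atan 0.3 = 16.70°;  2α = 33.40°
edge 0: e_0 = (-1.99, +2.37);  n_0 = (+0.7658, +0.6430)
edge 3: e_3 = (+1.41, -4.37);  n_3 = (-0.9517, -0.3071)
∠(n_0, n_3) = 157.86°
δ = |180° − 157.86°| = 22.14°
22.14° ≤ 2α = 33.40°  →  valid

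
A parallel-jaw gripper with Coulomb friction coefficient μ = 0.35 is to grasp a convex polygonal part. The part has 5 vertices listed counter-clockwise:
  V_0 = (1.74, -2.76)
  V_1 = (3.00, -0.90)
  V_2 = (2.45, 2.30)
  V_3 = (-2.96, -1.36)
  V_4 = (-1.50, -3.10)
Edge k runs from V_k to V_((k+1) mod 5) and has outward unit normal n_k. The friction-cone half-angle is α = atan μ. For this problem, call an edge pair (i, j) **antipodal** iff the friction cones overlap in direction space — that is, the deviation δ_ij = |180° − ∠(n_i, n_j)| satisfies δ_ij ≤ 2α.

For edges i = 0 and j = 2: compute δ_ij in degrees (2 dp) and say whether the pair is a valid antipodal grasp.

α = atan 0.35 = 19.29°;  2α = 38.58°
edge 0: e_0 = (+1.26, +1.86);  n_0 = (+0.8279, -0.5608)
edge 2: e_2 = (-5.41, -3.66);  n_2 = (-0.5603, +0.8283)
∠(n_0, n_2) = 158.19°
δ = |180° − 158.19°| = 21.81°
21.81° ≤ 2α = 38.58°  →  valid

δ = 21.81°, valid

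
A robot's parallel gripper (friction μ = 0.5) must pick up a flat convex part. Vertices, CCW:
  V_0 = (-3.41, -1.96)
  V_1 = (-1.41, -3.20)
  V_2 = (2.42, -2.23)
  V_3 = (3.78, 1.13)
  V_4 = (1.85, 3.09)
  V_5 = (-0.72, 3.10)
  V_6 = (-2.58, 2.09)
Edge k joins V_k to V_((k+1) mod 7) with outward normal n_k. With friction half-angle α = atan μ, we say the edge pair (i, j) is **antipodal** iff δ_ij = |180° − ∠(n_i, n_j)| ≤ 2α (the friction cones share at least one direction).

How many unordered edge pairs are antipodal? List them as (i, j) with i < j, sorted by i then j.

count = 6; pairs: (0,3), (0,4), (1,4), (1,5), (2,5), (2,6)

α = atan 0.5 = 26.57°;  2α = 53.13°
n_0 = (-0.5269, -0.8499)
n_1 = (+0.2455, -0.9694)
n_2 = (+0.9269, -0.3752)
n_3 = (+0.7125, +0.7016)
n_4 = (+0.0039, +1.0000)
n_5 = (-0.4772, +0.8788)
n_6 = (-0.9796, +0.2008)
  (0,1): δ = 133.99°  ·
  (0,2): δ = 80.24°  ·
  (0,3): δ = 13.64°  ✓
  (0,4): δ = 31.58°  ✓
  (0,5): δ = 60.30°  ·
  (0,6): δ = 110.22°  ·
  (1,2): δ = 126.25°  ·
  (1,3): δ = 59.65°  ·
  (1,4): δ = 14.44°  ✓
  (1,5): δ = 14.29°  ✓
  (1,6): δ = 64.21°  ·
  (2,3): δ = 113.41°  ·
  (2,4): δ = 68.19°  ·
  (2,5): δ = 39.46°  ✓
  (2,6): δ = 10.45°  ✓
  (3,4): δ = 134.78°  ·
  (3,5): δ = 106.06°  ·
  (3,6): δ = 56.14°  ·
  (4,5): δ = 151.27°  ·
  (4,6): δ = 101.36°  ·
  (5,6): δ = 130.08°  ·
antipodal pairs: 6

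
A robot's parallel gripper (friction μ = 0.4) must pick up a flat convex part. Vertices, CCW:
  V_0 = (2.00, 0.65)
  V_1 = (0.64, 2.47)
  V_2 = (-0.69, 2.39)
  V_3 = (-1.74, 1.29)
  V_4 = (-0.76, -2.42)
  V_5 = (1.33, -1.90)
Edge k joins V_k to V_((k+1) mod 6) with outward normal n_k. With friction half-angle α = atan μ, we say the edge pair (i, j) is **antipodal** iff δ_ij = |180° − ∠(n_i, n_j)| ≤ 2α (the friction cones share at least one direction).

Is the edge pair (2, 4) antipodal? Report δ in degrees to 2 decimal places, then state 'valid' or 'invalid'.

α = atan 0.4 = 21.80°;  2α = 43.60°
edge 2: e_2 = (-1.05, -1.10);  n_2 = (-0.7234, +0.6905)
edge 4: e_4 = (+2.09, +0.52);  n_4 = (+0.2414, -0.9704)
∠(n_2, n_4) = 147.64°
δ = |180° − 147.64°| = 32.36°
32.36° ≤ 2α = 43.60°  →  valid

δ = 32.36°, valid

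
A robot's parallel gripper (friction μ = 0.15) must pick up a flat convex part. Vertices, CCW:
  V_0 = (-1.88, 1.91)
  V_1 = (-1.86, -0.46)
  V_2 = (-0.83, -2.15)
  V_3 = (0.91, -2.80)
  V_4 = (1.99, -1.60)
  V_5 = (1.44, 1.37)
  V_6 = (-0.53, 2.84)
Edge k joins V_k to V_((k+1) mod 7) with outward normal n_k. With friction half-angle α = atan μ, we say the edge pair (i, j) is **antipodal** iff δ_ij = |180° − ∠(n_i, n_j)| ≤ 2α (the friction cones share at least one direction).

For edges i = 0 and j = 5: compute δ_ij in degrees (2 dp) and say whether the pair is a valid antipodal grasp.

δ = 52.79°, invalid

α = atan 0.15 = 8.53°;  2α = 17.06°
edge 0: e_0 = (+0.02, -2.37);  n_0 = (-1.0000, -0.0084)
edge 5: e_5 = (-1.97, +1.47);  n_5 = (+0.5980, +0.8015)
∠(n_0, n_5) = 127.21°
δ = |180° − 127.21°| = 52.79°
52.79° > 2α = 17.06°  →  invalid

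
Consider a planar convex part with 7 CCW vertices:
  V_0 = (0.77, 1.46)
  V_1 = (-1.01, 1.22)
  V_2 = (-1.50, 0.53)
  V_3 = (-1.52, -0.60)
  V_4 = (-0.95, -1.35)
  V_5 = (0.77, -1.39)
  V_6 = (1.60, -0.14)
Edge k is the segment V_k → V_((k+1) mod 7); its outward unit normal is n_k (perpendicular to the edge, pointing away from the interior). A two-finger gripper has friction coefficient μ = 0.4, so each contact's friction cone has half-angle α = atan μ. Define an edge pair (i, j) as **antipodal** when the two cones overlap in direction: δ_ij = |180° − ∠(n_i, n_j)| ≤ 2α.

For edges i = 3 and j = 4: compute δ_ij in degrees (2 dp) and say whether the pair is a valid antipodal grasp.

α = atan 0.4 = 21.80°;  2α = 43.60°
edge 3: e_3 = (+0.57, -0.75);  n_3 = (-0.7962, -0.6051)
edge 4: e_4 = (+1.72, -0.04);  n_4 = (-0.0232, -0.9997)
∠(n_3, n_4) = 51.43°
δ = |180° − 51.43°| = 128.57°
128.57° > 2α = 43.60°  →  invalid

δ = 128.57°, invalid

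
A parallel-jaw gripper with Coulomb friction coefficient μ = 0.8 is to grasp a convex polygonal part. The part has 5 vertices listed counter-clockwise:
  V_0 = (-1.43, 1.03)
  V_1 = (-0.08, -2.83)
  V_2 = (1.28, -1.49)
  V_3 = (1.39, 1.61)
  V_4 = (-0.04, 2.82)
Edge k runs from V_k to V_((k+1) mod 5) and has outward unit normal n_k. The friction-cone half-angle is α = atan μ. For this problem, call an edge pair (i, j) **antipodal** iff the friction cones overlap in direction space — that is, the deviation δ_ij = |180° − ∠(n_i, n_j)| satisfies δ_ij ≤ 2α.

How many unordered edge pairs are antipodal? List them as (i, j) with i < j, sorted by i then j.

α = atan 0.8 = 38.66°;  2α = 77.32°
n_0 = (-0.9439, -0.3301)
n_1 = (+0.7018, -0.7123)
n_2 = (+0.9994, -0.0355)
n_3 = (+0.6459, +0.7634)
n_4 = (-0.7898, +0.6133)
  (0,1): δ = 64.70°  ✓
  (0,2): δ = 21.31°  ✓
  (0,3): δ = 30.49°  ✓
  (0,4): δ = 122.89°  ·
  (1,2): δ = 136.61°  ·
  (1,3): δ = 84.81°  ·
  (1,4): δ = 7.59°  ✓
  (2,3): δ = 128.20°  ·
  (2,4): δ = 35.80°  ✓
  (3,4): δ = 87.59°  ·
antipodal pairs: 5

count = 5; pairs: (0,1), (0,2), (0,3), (1,4), (2,4)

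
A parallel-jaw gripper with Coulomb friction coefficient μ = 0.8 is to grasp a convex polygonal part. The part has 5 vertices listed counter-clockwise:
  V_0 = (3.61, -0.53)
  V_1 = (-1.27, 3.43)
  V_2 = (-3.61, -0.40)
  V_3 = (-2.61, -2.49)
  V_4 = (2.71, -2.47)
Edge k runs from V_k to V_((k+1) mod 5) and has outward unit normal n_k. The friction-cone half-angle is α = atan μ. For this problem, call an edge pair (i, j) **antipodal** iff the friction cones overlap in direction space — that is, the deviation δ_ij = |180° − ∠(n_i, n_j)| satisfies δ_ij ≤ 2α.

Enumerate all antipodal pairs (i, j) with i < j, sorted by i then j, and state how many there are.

count = 5; pairs: (0,2), (0,3), (1,3), (1,4), (2,4)

α = atan 0.8 = 38.66°;  2α = 77.32°
n_0 = (+0.6301, +0.7765)
n_1 = (-0.8533, +0.5214)
n_2 = (-0.9021, -0.4316)
n_3 = (+0.0038, -1.0000)
n_4 = (+0.9071, -0.4208)
  (0,1): δ = 82.37°  ·
  (0,2): δ = 25.37°  ✓
  (0,3): δ = 39.27°  ✓
  (0,4): δ = 104.17°  ·
  (1,2): δ = 123.01°  ·
  (1,3): δ = 58.36°  ✓
  (1,4): δ = 6.54°  ✓
  (2,3): δ = 115.35°  ·
  (2,4): δ = 50.46°  ✓
  (3,4): δ = 115.10°  ·
antipodal pairs: 5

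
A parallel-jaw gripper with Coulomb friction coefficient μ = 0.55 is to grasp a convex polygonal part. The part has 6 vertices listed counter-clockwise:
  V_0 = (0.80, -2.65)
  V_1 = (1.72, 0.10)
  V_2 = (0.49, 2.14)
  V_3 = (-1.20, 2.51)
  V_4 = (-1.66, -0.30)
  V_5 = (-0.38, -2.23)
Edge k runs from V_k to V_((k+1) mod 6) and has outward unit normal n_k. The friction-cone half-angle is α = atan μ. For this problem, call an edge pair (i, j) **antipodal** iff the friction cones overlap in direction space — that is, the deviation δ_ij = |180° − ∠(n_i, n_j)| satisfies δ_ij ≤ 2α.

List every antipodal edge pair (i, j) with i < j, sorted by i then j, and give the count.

count = 7; pairs: (0,3), (0,4), (1,3), (1,4), (1,5), (2,4), (2,5)

α = atan 0.55 = 28.81°;  2α = 57.62°
n_0 = (+0.9483, -0.3173)
n_1 = (+0.8564, +0.5163)
n_2 = (+0.2139, +0.9769)
n_3 = (-0.9869, +0.1616)
n_4 = (-0.8334, -0.5527)
n_5 = (-0.3353, -0.9421)
  (0,1): δ = 130.42°  ·
  (0,2): δ = 83.85°  ·
  (0,3): δ = 9.20°  ✓
  (0,4): δ = 52.05°  ✓
  (0,5): δ = 88.91°  ·
  (1,2): δ = 133.44°  ·
  (1,3): δ = 40.38°  ✓
  (1,4): δ = 2.47°  ✓
  (1,5): δ = 39.32°  ✓
  (2,3): δ = 86.95°  ·
  (2,4): δ = 44.10°  ✓
  (2,5): δ = 7.24°  ✓
  (3,4): δ = 137.15°  ·
  (3,5): δ = 100.30°  ·
  (4,5): δ = 143.15°  ·
antipodal pairs: 7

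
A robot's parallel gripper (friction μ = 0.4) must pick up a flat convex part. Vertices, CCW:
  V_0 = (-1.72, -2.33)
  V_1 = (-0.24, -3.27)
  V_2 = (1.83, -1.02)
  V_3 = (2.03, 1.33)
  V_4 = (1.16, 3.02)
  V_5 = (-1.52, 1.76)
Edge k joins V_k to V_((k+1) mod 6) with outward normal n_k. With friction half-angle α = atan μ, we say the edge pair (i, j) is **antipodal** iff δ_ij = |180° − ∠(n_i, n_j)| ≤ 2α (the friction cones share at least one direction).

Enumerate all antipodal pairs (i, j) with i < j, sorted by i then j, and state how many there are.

count = 5; pairs: (0,3), (1,4), (1,5), (2,5), (3,5)

α = atan 0.4 = 21.80°;  2α = 43.60°
n_0 = (-0.5361, -0.8441)
n_1 = (+0.7359, -0.6771)
n_2 = (+0.9964, -0.0848)
n_3 = (+0.8891, +0.4577)
n_4 = (-0.4255, +0.9050)
n_5 = (-0.9988, +0.0488)
  (0,1): δ = 100.19°  ·
  (0,2): δ = 62.44°  ·
  (0,3): δ = 30.34°  ✓
  (0,4): δ = 57.60°  ·
  (0,5): δ = 119.62°  ·
  (1,2): δ = 142.25°  ·
  (1,3): δ = 110.15°  ·
  (1,4): δ = 22.21°  ✓
  (1,5): δ = 39.81°  ✓
  (2,3): δ = 147.90°  ·
  (2,4): δ = 59.95°  ·
  (2,5): δ = 2.06°  ✓
  (3,4): δ = 92.06°  ·
  (3,5): δ = 30.04°  ✓
  (4,5): δ = 117.98°  ·
antipodal pairs: 5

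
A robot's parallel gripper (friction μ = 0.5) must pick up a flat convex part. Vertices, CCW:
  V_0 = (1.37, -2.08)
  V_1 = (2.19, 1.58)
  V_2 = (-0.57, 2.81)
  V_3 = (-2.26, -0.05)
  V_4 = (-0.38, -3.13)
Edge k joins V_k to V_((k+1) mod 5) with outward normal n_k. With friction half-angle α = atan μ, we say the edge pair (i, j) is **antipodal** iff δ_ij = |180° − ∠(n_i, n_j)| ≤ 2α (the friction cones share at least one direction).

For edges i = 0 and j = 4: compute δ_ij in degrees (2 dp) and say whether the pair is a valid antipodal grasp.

α = atan 0.5 = 26.57°;  2α = 53.13°
edge 0: e_0 = (+0.82, +3.66);  n_0 = (+0.9758, -0.2186)
edge 4: e_4 = (+1.75, +1.05);  n_4 = (+0.5145, -0.8575)
∠(n_0, n_4) = 46.41°
δ = |180° − 46.41°| = 133.59°
133.59° > 2α = 53.13°  →  invalid

δ = 133.59°, invalid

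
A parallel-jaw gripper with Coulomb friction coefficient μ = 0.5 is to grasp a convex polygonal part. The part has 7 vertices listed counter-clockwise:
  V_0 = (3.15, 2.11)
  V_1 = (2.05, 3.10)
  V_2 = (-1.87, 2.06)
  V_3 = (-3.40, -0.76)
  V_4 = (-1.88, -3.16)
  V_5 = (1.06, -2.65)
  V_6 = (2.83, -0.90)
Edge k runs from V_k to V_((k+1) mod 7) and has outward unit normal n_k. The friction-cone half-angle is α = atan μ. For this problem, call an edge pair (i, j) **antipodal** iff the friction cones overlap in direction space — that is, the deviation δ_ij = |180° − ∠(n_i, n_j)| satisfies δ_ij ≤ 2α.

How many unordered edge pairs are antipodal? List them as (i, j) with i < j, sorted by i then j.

count = 8; pairs: (0,3), (0,4), (1,4), (1,5), (2,4), (2,5), (2,6), (3,6)

α = atan 0.5 = 26.57°;  2α = 53.13°
n_0 = (+0.6690, +0.7433)
n_1 = (-0.2564, +0.9666)
n_2 = (-0.8790, +0.4769)
n_3 = (-0.8448, -0.5351)
n_4 = (+0.1709, -0.9853)
n_5 = (+0.7031, -0.7111)
n_6 = (+0.9944, -0.1057)
  (0,1): δ = 123.15°  ·
  (0,2): δ = 76.49°  ·
  (0,3): δ = 15.67°  ✓
  (0,4): δ = 51.83°  ✓
  (0,5): δ = 86.66°  ·
  (0,6): δ = 125.92°  ·
  (1,2): δ = 133.34°  ·
  (1,3): δ = 72.51°  ·
  (1,4): δ = 5.02°  ✓
  (1,5): δ = 29.82°  ✓
  (1,6): δ = 69.07°  ·
  (2,3): δ = 119.17°  ·
  (2,4): δ = 51.68°  ✓
  (2,5): δ = 16.84°  ✓
  (2,6): δ = 22.41°  ✓
  (3,4): δ = 112.51°  ·
  (3,5): δ = 77.67°  ·
  (3,6): δ = 38.42°  ✓
  (4,5): δ = 145.17°  ·
  (4,6): δ = 105.91°  ·
  (5,6): δ = 140.74°  ·
antipodal pairs: 8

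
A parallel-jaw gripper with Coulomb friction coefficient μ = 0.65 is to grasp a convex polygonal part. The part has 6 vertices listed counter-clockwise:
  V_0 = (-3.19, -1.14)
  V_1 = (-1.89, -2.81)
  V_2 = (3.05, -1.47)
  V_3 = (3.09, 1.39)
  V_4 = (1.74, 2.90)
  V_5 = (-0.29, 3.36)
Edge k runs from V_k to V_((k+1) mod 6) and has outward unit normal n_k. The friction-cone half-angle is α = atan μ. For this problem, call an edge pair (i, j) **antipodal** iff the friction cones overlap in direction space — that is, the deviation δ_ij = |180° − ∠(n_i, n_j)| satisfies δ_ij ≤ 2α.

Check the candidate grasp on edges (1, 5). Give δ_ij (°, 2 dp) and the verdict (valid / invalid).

α = atan 0.65 = 33.02°;  2α = 66.05°
edge 1: e_1 = (+4.94, +1.34);  n_1 = (+0.2618, -0.9651)
edge 5: e_5 = (-2.90, -4.50);  n_5 = (-0.8406, +0.5417)
∠(n_1, n_5) = 137.98°
δ = |180° − 137.98°| = 42.02°
42.02° ≤ 2α = 66.05°  →  valid

δ = 42.02°, valid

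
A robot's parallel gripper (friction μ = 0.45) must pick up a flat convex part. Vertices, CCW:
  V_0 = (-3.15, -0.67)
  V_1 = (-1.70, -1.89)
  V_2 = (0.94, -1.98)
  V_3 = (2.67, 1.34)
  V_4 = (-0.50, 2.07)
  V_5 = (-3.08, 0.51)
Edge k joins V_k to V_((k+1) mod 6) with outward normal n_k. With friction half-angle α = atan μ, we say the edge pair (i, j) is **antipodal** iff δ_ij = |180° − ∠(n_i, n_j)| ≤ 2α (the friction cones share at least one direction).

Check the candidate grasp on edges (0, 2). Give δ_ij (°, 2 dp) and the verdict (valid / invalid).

α = atan 0.45 = 24.23°;  2α = 48.46°
edge 0: e_0 = (+1.45, -1.22);  n_0 = (-0.6438, -0.7652)
edge 2: e_2 = (+1.73, +3.32);  n_2 = (+0.8868, -0.4621)
∠(n_0, n_2) = 102.55°
δ = |180° − 102.55°| = 77.45°
77.45° > 2α = 48.46°  →  invalid

δ = 77.45°, invalid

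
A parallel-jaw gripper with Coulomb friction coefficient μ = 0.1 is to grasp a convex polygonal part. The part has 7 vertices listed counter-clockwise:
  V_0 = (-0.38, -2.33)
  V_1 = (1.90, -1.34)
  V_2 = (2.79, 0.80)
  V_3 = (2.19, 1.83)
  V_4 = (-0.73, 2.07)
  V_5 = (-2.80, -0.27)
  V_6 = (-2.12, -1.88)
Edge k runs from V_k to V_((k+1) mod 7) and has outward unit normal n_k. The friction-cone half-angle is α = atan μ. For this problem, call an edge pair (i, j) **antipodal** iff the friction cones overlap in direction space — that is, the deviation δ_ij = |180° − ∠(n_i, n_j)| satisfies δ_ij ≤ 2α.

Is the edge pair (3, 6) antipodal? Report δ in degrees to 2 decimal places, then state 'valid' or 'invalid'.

α = atan 0.1 = 5.71°;  2α = 11.42°
edge 3: e_3 = (-2.92, +0.24);  n_3 = (+0.0819, +0.9966)
edge 6: e_6 = (+1.74, -0.45);  n_6 = (-0.2504, -0.9681)
∠(n_3, n_6) = 170.20°
δ = |180° − 170.20°| = 9.80°
9.80° ≤ 2α = 11.42°  →  valid

δ = 9.80°, valid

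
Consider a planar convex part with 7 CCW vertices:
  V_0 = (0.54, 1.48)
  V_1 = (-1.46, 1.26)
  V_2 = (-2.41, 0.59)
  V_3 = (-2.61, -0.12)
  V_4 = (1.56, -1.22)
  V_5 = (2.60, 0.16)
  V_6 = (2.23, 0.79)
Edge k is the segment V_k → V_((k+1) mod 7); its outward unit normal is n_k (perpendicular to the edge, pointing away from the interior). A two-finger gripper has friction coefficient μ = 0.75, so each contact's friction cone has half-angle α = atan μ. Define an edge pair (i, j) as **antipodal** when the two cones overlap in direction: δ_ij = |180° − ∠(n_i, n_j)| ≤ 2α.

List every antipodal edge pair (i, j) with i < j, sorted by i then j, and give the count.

count = 8; pairs: (0,3), (0,4), (1,3), (1,4), (2,4), (2,5), (3,5), (3,6)

α = atan 0.75 = 36.87°;  2α = 73.74°
n_0 = (-0.1093, +0.9940)
n_1 = (-0.5763, +0.8172)
n_2 = (-0.9625, +0.2711)
n_3 = (-0.2551, -0.9669)
n_4 = (+0.7986, -0.6019)
n_5 = (+0.8623, +0.5064)
n_6 = (+0.3780, +0.9258)
  (0,1): δ = 151.08°  ·
  (0,2): δ = 112.01°  ·
  (0,3): δ = 21.05°  ✓
  (0,4): δ = 46.72°  ✓
  (0,5): δ = 114.15°  ·
  (0,6): δ = 151.51°  ·
  (1,2): δ = 140.93°  ·
  (1,3): δ = 49.97°  ✓
  (1,4): δ = 17.80°  ✓
  (1,5): δ = 85.23°  ·
  (1,6): δ = 122.60°  ·
  (2,3): δ = 89.05°  ·
  (2,4): δ = 21.27°  ✓
  (2,5): δ = 46.16°  ✓
  (2,6): δ = 83.52°  ·
  (3,4): δ = 112.23°  ·
  (3,5): δ = 44.80°  ✓
  (3,6): δ = 7.43°  ✓
  (4,5): δ = 112.57°  ·
  (4,6): δ = 75.21°  ·
  (5,6): δ = 142.64°  ·
antipodal pairs: 8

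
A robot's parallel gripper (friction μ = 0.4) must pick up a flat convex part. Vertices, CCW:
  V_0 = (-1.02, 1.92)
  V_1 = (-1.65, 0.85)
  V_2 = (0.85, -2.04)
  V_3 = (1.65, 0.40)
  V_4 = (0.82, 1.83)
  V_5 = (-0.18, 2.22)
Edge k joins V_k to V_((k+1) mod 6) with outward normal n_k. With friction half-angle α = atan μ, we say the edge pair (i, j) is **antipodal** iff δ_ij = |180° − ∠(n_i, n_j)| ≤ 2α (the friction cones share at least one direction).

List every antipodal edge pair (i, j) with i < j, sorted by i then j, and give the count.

α = atan 0.4 = 21.80°;  2α = 43.60°
n_0 = (-0.8617, +0.5074)
n_1 = (-0.7563, -0.6542)
n_2 = (+0.9502, -0.3116)
n_3 = (+0.8649, +0.5020)
n_4 = (+0.3633, +0.9317)
n_5 = (-0.3363, +0.9417)
  (0,1): δ = 108.65°  ·
  (0,2): δ = 12.34°  ✓
  (0,3): δ = 60.62°  ·
  (0,4): δ = 99.18°  ·
  (0,5): δ = 140.14°  ·
  (1,2): δ = 59.01°  ·
  (1,3): δ = 10.73°  ✓
  (1,4): δ = 27.83°  ✓
  (1,5): δ = 68.79°  ·
  (2,3): δ = 131.72°  ·
  (2,4): δ = 93.15°  ·
  (2,5): δ = 52.19°  ·
  (3,4): δ = 141.44°  ·
  (3,5): δ = 100.48°  ·
  (4,5): δ = 139.04°  ·
antipodal pairs: 3

count = 3; pairs: (0,2), (1,3), (1,4)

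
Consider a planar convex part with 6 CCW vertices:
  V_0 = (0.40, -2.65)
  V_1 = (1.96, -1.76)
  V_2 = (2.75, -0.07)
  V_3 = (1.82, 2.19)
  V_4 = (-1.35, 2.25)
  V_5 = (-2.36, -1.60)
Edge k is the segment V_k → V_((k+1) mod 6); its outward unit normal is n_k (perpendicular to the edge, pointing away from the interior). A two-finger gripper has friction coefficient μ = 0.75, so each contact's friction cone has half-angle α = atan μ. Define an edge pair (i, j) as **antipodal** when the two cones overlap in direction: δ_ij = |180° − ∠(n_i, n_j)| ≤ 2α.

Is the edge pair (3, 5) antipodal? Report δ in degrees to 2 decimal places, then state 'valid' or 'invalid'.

α = atan 0.75 = 36.87°;  2α = 73.74°
edge 3: e_3 = (-3.17, +0.06);  n_3 = (+0.0189, +0.9998)
edge 5: e_5 = (+2.76, -1.05);  n_5 = (-0.3556, -0.9346)
∠(n_3, n_5) = 160.26°
δ = |180° − 160.26°| = 19.74°
19.74° ≤ 2α = 73.74°  →  valid

δ = 19.74°, valid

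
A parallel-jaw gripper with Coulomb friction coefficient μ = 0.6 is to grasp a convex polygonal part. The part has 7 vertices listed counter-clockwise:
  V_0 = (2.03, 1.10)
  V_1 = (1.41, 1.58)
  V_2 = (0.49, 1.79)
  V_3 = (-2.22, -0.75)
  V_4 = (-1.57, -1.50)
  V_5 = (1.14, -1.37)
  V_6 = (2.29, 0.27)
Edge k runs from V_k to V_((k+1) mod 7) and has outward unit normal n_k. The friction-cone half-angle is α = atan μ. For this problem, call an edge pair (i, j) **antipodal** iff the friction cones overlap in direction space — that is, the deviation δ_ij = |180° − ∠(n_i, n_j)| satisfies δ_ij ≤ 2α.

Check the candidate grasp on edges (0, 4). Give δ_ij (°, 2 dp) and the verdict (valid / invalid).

δ = 40.49°, valid

α = atan 0.6 = 30.96°;  2α = 61.93°
edge 0: e_0 = (-0.62, +0.48);  n_0 = (+0.6122, +0.7907)
edge 4: e_4 = (+2.71, +0.13);  n_4 = (+0.0479, -0.9989)
∠(n_0, n_4) = 139.51°
δ = |180° − 139.51°| = 40.49°
40.49° ≤ 2α = 61.93°  →  valid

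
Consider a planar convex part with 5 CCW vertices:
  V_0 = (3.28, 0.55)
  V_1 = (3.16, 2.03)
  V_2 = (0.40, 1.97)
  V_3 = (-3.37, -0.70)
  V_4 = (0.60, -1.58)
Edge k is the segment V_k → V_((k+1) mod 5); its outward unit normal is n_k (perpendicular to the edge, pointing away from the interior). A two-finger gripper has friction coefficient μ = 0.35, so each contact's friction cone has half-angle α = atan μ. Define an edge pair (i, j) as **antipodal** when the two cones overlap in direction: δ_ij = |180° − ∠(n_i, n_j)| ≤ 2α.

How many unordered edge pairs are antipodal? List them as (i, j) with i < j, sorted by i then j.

count = 3; pairs: (1,3), (1,4), (2,4)

α = atan 0.35 = 19.29°;  2α = 38.58°
n_0 = (+0.9967, +0.0808)
n_1 = (-0.0217, +0.9998)
n_2 = (-0.5780, +0.8161)
n_3 = (-0.2164, -0.9763)
n_4 = (+0.6222, -0.7829)
  (0,1): δ = 93.39°  ·
  (0,2): δ = 59.33°  ·
  (0,3): δ = 72.87°  ·
  (0,4): δ = 123.84°  ·
  (1,2): δ = 145.94°  ·
  (1,3): δ = 13.74°  ✓
  (1,4): δ = 37.23°  ✓
  (2,3): δ = 47.81°  ·
  (2,4): δ = 3.17°  ✓
  (3,4): δ = 129.02°  ·
antipodal pairs: 3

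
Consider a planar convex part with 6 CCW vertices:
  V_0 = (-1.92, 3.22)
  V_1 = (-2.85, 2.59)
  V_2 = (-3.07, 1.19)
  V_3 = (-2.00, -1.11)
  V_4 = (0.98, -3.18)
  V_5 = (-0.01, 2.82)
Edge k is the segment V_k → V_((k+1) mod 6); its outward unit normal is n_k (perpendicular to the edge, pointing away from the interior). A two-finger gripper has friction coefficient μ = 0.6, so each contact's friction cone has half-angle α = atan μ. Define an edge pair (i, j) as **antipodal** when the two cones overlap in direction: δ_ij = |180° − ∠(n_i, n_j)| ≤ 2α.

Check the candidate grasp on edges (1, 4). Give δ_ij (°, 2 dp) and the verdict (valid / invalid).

α = atan 0.6 = 30.96°;  2α = 61.93°
edge 1: e_1 = (-0.22, -1.40);  n_1 = (-0.9879, +0.1552)
edge 4: e_4 = (-0.99, +6.00);  n_4 = (+0.9867, +0.1628)
∠(n_1, n_4) = 161.70°
δ = |180° − 161.70°| = 18.30°
18.30° ≤ 2α = 61.93°  →  valid

δ = 18.30°, valid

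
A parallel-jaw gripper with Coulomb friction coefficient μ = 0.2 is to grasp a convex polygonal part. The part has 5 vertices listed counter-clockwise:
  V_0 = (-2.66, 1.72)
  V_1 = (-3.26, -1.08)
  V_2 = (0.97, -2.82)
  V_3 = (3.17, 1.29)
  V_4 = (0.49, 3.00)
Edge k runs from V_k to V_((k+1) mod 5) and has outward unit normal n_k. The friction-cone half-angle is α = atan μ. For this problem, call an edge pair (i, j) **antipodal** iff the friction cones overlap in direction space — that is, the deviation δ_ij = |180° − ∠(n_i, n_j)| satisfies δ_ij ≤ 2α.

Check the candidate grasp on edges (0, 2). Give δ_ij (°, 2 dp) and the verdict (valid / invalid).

δ = 16.06°, valid

α = atan 0.2 = 11.31°;  2α = 22.62°
edge 0: e_0 = (-0.60, -2.80);  n_0 = (-0.9778, +0.2095)
edge 2: e_2 = (+2.20, +4.11);  n_2 = (+0.8816, -0.4719)
∠(n_0, n_2) = 163.94°
δ = |180° − 163.94°| = 16.06°
16.06° ≤ 2α = 22.62°  →  valid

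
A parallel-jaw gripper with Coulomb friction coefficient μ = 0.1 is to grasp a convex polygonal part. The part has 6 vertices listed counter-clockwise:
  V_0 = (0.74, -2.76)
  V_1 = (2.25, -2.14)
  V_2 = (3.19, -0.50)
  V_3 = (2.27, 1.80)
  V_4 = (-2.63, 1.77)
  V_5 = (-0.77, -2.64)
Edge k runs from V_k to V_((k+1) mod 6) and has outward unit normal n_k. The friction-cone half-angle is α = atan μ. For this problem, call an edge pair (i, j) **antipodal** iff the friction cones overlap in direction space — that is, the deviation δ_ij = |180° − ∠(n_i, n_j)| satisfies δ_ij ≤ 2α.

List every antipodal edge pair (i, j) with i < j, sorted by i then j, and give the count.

α = atan 0.1 = 5.71°;  2α = 11.42°
n_0 = (+0.3798, -0.9251)
n_1 = (+0.8676, -0.4973)
n_2 = (+0.9285, +0.3714)
n_3 = (-0.0061, +1.0000)
n_4 = (-0.9214, -0.3886)
n_5 = (-0.0792, -0.9969)
  (0,1): δ = 142.14°  ·
  (0,2): δ = 90.52°  ·
  (0,3): δ = 21.97°  ·
  (0,4): δ = 90.55°  ·
  (0,5): δ = 153.13°  ·
  (1,2): δ = 128.38°  ·
  (1,3): δ = 59.83°  ·
  (1,4): δ = 52.69°  ·
  (1,5): δ = 115.28°  ·
  (2,3): δ = 111.45°  ·
  (2,4): δ = 1.07°  ✓
  (2,5): δ = 63.65°  ·
  (3,4): δ = 67.48°  ·
  (3,5): δ = 4.89°  ✓
  (4,5): δ = 117.41°  ·
antipodal pairs: 2

count = 2; pairs: (2,4), (3,5)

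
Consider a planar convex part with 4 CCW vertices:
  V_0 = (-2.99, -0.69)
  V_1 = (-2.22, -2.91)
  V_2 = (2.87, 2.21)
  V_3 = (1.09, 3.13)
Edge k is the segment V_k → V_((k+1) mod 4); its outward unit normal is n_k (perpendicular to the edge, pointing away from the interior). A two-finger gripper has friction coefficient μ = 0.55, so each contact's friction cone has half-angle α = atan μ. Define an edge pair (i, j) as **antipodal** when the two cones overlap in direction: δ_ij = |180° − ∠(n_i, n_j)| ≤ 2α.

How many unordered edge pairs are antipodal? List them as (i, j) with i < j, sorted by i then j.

count = 2; pairs: (0,2), (1,3)

α = atan 0.55 = 28.81°;  2α = 57.62°
n_0 = (-0.9448, -0.3277)
n_1 = (+0.7092, -0.7050)
n_2 = (+0.4592, +0.8884)
n_3 = (-0.6835, +0.7300)
  (0,1): δ = 63.96°  ·
  (0,2): δ = 43.54°  ✓
  (0,3): δ = 113.99°  ·
  (1,2): δ = 72.50°  ·
  (1,3): δ = 2.05°  ✓
  (2,3): δ = 109.55°  ·
antipodal pairs: 2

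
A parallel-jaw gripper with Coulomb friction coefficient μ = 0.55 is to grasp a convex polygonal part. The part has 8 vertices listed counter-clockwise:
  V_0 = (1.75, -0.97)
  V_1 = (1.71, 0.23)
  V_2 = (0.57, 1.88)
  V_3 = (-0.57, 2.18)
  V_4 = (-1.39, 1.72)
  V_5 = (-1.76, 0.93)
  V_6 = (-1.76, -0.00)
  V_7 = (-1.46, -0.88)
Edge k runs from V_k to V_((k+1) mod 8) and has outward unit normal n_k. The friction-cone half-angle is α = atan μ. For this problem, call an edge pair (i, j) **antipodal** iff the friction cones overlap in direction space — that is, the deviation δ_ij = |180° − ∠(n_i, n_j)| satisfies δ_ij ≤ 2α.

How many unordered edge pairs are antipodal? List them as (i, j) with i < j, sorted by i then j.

count = 9; pairs: (0,4), (0,5), (0,6), (1,5), (1,6), (1,7), (2,6), (2,7), (3,7)

α = atan 0.55 = 28.81°;  2α = 57.62°
n_0 = (+0.9994, +0.0333)
n_1 = (+0.8227, +0.5684)
n_2 = (+0.2545, +0.9671)
n_3 = (-0.4893, +0.8721)
n_4 = (-0.9056, +0.4241)
n_5 = (-1.0000, -0.0000)
n_6 = (-0.9465, -0.3227)
n_7 = (-0.0280, -0.9996)
  (0,1): δ = 147.27°  ·
  (0,2): δ = 106.65°  ·
  (0,3): δ = 62.62°  ·
  (0,4): δ = 27.01°  ✓
  (0,5): δ = 1.91°  ✓
  (0,6): δ = 16.92°  ✓
  (0,7): δ = 86.48°  ·
  (1,2): δ = 139.38°  ·
  (1,3): δ = 95.35°  ·
  (1,4): δ = 59.74°  ·
  (1,5): δ = 34.64°  ✓
  (1,6): δ = 15.82°  ✓
  (1,7): δ = 53.75°  ✓
  (2,3): δ = 135.97°  ·
  (2,4): δ = 100.35°  ·
  (2,5): δ = 75.26°  ·
  (2,6): δ = 56.43°  ✓
  (2,7): δ = 13.14°  ✓
  (3,4): δ = 144.39°  ·
  (3,5): δ = 119.29°  ·
  (3,6): δ = 100.47°  ·
  (3,7): δ = 30.90°  ✓
  (4,5): δ = 154.90°  ·
  (4,6): δ = 136.08°  ·
  (4,7): δ = 66.51°  ·
  (5,6): δ = 161.18°  ·
  (5,7): δ = 91.61°  ·
  (6,7): δ = 110.43°  ·
antipodal pairs: 9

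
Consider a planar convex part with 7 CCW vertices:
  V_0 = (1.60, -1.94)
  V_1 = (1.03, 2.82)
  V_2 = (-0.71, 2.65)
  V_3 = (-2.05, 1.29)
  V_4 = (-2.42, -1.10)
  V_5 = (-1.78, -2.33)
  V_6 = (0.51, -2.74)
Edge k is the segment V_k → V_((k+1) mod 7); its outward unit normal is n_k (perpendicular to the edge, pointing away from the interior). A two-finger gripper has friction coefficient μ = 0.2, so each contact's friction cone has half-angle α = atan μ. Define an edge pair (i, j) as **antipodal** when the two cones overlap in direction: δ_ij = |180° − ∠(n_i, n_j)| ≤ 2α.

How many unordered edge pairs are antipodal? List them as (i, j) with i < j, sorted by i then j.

α = atan 0.2 = 11.31°;  2α = 22.62°
n_0 = (+0.9929, +0.1189)
n_1 = (-0.0972, +0.9953)
n_2 = (-0.7123, +0.7018)
n_3 = (-0.9882, +0.1530)
n_4 = (-0.8871, -0.4616)
n_5 = (-0.1762, -0.9843)
n_6 = (+0.5917, -0.8062)
  (0,1): δ = 91.25°  ·
  (0,2): δ = 51.40°  ·
  (0,3): δ = 15.63°  ✓
  (0,4): δ = 20.66°  ✓
  (0,5): δ = 73.02°  ·
  (0,6): δ = 119.45°  ·
  (1,2): δ = 140.16°  ·
  (1,3): δ = 104.38°  ·
  (1,4): δ = 68.09°  ·
  (1,5): δ = 15.73°  ✓
  (1,6): δ = 30.70°  ·
  (2,3): δ = 144.22°  ·
  (2,4): δ = 107.94°  ·
  (2,5): δ = 55.58°  ·
  (2,6): δ = 9.15°  ✓
  (3,4): δ = 143.71°  ·
  (3,5): δ = 91.35°  ·
  (3,6): δ = 44.92°  ·
  (4,5): δ = 127.64°  ·
  (4,6): δ = 81.21°  ·
  (5,6): δ = 133.57°  ·
antipodal pairs: 4

count = 4; pairs: (0,3), (0,4), (1,5), (2,6)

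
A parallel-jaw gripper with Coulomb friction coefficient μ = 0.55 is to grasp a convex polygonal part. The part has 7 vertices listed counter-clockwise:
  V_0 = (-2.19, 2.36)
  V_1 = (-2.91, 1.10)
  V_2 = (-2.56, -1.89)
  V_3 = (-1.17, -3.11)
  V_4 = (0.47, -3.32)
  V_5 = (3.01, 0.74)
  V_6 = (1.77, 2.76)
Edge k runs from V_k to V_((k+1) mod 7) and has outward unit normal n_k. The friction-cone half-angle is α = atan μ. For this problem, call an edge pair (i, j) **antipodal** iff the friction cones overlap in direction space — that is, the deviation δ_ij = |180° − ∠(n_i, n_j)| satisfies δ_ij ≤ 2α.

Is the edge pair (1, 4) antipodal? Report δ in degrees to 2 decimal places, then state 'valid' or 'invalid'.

δ = 38.71°, valid

α = atan 0.55 = 28.81°;  2α = 57.62°
edge 1: e_1 = (+0.35, -2.99);  n_1 = (-0.9932, -0.1163)
edge 4: e_4 = (+2.54, +4.06);  n_4 = (+0.8478, -0.5304)
∠(n_1, n_4) = 141.29°
δ = |180° − 141.29°| = 38.71°
38.71° ≤ 2α = 57.62°  →  valid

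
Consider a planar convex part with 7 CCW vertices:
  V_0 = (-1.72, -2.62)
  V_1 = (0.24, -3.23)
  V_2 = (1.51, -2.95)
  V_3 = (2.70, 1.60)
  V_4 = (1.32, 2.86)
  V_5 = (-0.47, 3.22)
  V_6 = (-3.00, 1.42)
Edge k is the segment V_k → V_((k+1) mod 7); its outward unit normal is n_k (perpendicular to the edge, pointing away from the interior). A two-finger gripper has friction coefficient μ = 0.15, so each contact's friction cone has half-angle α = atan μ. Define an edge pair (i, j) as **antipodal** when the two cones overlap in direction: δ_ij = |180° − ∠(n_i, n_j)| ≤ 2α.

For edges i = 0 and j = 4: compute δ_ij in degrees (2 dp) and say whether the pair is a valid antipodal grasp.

α = atan 0.15 = 8.53°;  2α = 17.06°
edge 0: e_0 = (+1.96, -0.61);  n_0 = (-0.2972, -0.9548)
edge 4: e_4 = (-1.79, +0.36);  n_4 = (+0.1972, +0.9804)
∠(n_0, n_4) = 174.08°
δ = |180° − 174.08°| = 5.92°
5.92° ≤ 2α = 17.06°  →  valid

δ = 5.92°, valid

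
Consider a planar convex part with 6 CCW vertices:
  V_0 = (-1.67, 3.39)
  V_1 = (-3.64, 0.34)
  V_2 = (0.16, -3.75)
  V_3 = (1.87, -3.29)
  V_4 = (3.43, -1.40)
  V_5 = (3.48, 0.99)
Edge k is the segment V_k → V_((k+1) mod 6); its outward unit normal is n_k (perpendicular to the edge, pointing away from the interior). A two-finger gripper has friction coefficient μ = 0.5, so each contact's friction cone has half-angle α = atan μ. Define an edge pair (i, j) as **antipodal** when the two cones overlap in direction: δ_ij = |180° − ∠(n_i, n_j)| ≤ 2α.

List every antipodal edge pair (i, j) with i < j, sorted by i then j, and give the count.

α = atan 0.5 = 26.57°;  2α = 53.13°
n_0 = (-0.8400, +0.5426)
n_1 = (-0.7326, -0.6807)
n_2 = (+0.2598, -0.9657)
n_3 = (+0.7712, -0.6366)
n_4 = (+0.9998, -0.0209)
n_5 = (+0.4224, +0.9064)
  (0,1): δ = 104.25°  ·
  (0,2): δ = 42.09°  ✓
  (0,3): δ = 6.68°  ✓
  (0,4): δ = 31.66°  ✓
  (0,5): δ = 97.87°  ·
  (1,2): δ = 117.84°  ·
  (1,3): δ = 82.43°  ·
  (1,4): δ = 44.09°  ✓
  (1,5): δ = 22.12°  ✓
  (2,3): δ = 144.59°  ·
  (2,4): δ = 106.25°  ·
  (2,5): δ = 40.04°  ✓
  (3,4): δ = 141.66°  ·
  (3,5): δ = 75.45°  ·
  (4,5): δ = 113.79°  ·
antipodal pairs: 6

count = 6; pairs: (0,2), (0,3), (0,4), (1,4), (1,5), (2,5)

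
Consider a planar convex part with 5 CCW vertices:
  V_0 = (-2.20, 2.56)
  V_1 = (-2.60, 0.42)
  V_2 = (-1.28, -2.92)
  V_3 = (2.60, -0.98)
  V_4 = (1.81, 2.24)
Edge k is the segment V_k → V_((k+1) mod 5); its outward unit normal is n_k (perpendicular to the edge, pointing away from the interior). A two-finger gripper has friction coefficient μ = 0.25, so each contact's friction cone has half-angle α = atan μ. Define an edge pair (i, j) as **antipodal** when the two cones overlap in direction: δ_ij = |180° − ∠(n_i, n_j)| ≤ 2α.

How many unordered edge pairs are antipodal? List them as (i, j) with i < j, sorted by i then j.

count = 2; pairs: (0,3), (1,3)

α = atan 0.25 = 14.04°;  2α = 28.07°
n_0 = (-0.9830, +0.1837)
n_1 = (-0.9300, -0.3675)
n_2 = (+0.4472, -0.8944)
n_3 = (+0.9712, +0.2383)
n_4 = (+0.0795, +0.9968)
  (0,1): δ = 147.85°  ·
  (0,2): δ = 52.85°  ·
  (0,3): δ = 24.37°  ✓
  (0,4): δ = 96.02°  ·
  (1,2): δ = 85.00°  ·
  (1,3): δ = 7.78°  ✓
  (1,4): δ = 63.87°  ·
  (2,3): δ = 102.78°  ·
  (2,4): δ = 31.13°  ·
  (3,4): δ = 108.35°  ·
antipodal pairs: 2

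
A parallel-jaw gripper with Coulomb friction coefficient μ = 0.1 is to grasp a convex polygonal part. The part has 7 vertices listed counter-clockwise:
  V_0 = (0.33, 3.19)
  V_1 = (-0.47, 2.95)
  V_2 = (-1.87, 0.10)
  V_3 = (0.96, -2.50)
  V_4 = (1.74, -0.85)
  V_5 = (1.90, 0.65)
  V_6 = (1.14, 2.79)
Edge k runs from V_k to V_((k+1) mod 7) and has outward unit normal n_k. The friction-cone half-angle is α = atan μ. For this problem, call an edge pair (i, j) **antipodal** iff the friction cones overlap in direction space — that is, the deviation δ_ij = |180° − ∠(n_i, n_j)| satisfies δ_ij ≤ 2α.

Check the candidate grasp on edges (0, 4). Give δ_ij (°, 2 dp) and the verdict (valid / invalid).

α = atan 0.1 = 5.71°;  2α = 11.42°
edge 0: e_0 = (-0.80, -0.24);  n_0 = (-0.2873, +0.9578)
edge 4: e_4 = (+0.16, +1.50);  n_4 = (+0.9944, -0.1061)
∠(n_0, n_4) = 112.79°
δ = |180° − 112.79°| = 67.21°
67.21° > 2α = 11.42°  →  invalid

δ = 67.21°, invalid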